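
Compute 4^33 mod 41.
By repeated squaring (mod 41): 4^{1}≡4, 4^{2}≡16, 4^{4}≡10, 4^{8}≡18, 4^{16}≡37, 4^{32}≡16. Then 4^{33} = 4^{32+1} ≡ 16 × 4 ≡ 23 (mod 41)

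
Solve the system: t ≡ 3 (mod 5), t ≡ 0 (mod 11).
M = 5 × 11 = 55. M₁ = 11, y₁ ≡ 1 (mod 5). M₂ = 5, y₂ ≡ 9 (mod 11). t = 3×11×1 + 0×5×9 ≡ 33 (mod 55)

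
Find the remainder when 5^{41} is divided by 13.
By Fermat: 5^{12} ≡ 1 (mod 13). 41 = 3×12 + 5. So 5^{41} ≡ 5^{5} ≡ 5 (mod 13)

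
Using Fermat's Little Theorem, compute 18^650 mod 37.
By Fermat: 18^{36} ≡ 1 (mod 37). 650 ≡ 2 (mod 36). So 18^{650} ≡ 18^{2} ≡ 28 (mod 37)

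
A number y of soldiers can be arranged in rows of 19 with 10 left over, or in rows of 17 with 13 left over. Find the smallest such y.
M = 19 × 17 = 323. M₁ = 17, y₁ ≡ 9 mod 19. M₂ = 19, y₂ ≡ 9 mod 17. y = 10×17×9 + 13×19×9 ≡ 200 mod 323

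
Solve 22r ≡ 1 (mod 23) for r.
Since 23 is prime, by Fermat 22^(-1) ≡ 22^{21} ≡ 22 (mod 23). Verify: 22 × 22 = 484 ≡ 1 (mod 23)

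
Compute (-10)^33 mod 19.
Using Fermat: (-10)^{18} ≡ 1 mod 19. 33 ≡ 15 mod 18. So (-10)^{33} ≡ (-10)^{15} ≡ 11 mod 19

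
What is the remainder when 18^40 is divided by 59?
By repeated squaring (mod 59): 18^{1}≡18, 18^{2}≡29, 18^{4}≡15, 18^{8}≡48, 18^{16}≡3, 18^{32}≡9. Then 18^{40} = 18^{32+8} ≡ 9 × 48 ≡ 19 (mod 59)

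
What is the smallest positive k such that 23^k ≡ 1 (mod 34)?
Powers of 23 mod 34: 23^1≡23, 23^2≡19, 23^3≡29, 23^4≡21, 23^5≡7, 23^6≡25, 23^7≡31, 23^8≡33, 23^9≡11, 23^10≡15, 23^11≡5, 23^12≡13, 23^13≡27, 23^14≡9, 23^15≡3, 23^16≡1. Order = 16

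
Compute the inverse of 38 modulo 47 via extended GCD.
Extended GCD: 38(-21) + 47(17) = 1. So 38^(-1) ≡ -21 ≡ 26 mod 47. Verify: 38 × 26 = 988 ≡ 1 mod 47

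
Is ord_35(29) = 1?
Powers of 29 mod 35: 29^1≡29, 29^2≡1. 29^1≡29≢1, so ord ≠ 1. No, the actual order is 2.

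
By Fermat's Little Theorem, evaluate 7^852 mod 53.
By Fermat: 7^{52} ≡ 1 mod 53. 852 ≡ 20 mod 52. So 7^{852} ≡ 7^{20} ≡ 24 mod 53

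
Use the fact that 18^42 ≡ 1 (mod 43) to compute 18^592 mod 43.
By Fermat: 18^{42} ≡ 1 (mod 43). 592 ≡ 4 (mod 42). So 18^{592} ≡ 18^{4} ≡ 13 (mod 43)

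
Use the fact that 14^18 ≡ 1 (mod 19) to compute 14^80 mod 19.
By Fermat: 14^{18} ≡ 1 (mod 19). 80 = 4×18 + 8. So 14^{80} ≡ 14^{8} ≡ 4 (mod 19)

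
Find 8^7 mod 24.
By repeated squaring mod 24: 8^{1}≡8, 8^{2}≡16, 8^{4}≡16. Then 8^{7} = 8^{4+2+1} ≡ 16 × 16 × 8 ≡ 8 mod 24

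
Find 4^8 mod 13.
By repeated squaring mod 13: 4^{1}≡4, 4^{2}≡3, 4^{4}≡9, 4^{8}≡3. So 4^{8} ≡ 3 mod 13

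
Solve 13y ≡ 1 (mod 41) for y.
Since 41 is prime, by Fermat 13^(-1) ≡ 13^{39} ≡ 19 (mod 41). Verify: 13 × 19 = 247 ≡ 1 (mod 41)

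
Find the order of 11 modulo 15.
Powers of 11 mod 15: 11^1≡11, 11^2≡1. Order = 2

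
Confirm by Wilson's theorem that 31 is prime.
(30)! mod 31 = 30. Since this equals -1 (mod 31), Wilson confirms 31 is prime.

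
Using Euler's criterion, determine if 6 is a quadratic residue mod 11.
By Euler's criterion: 6^{5} ≡ 10 mod 11. Since this equals -1 (≡ 10), 6 is not a QR.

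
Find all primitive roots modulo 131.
There are φ(130) = 48 primitive roots mod 131: {2, 6, 8, 10, 14, 17, 22, 23, 26, 29, 30, 31, 37, 40, 50, 54, 56, 57, 66, 67, 72, 76, 82, 83, 85, 87, 88, 90, 93, 95, 96, 97, 98, 103, 104, 106, 110, 111, 115, 116, 118, 119, 120, 122, 124, 126, 127, 128}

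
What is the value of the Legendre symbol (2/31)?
(2/31) = 2^{15} mod 31 = 1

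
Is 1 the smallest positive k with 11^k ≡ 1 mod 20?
Powers of 11 mod 20: 11^1≡11, 11^2≡1. 11^1≡11≢1, so ord ≠ 1. No, the actual order is 2.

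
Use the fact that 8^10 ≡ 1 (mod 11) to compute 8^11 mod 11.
By Fermat: 8^{10} ≡ 1 (mod 11). So 8^{11} = 8^{10} · 8^{1} ≡ 8^{1} ≡ 8 (mod 11)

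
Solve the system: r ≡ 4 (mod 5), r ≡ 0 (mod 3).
M = 5 × 3 = 15. M₁ = 3, y₁ ≡ 2 (mod 5). M₂ = 5, y₂ ≡ 2 (mod 3). r = 4×3×2 + 0×5×2 ≡ 9 (mod 15)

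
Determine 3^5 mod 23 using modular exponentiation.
By repeated squaring (mod 23): 3^{1}≡3, 3^{2}≡9, 3^{4}≡12. Then 3^{5} = 3^{4+1} ≡ 12 × 3 ≡ 13 (mod 23)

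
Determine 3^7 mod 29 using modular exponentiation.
By repeated squaring (mod 29): 3^{1}≡3, 3^{2}≡9, 3^{4}≡23. Then 3^{7} = 3^{4+2+1} ≡ 23 × 9 × 3 ≡ 12 (mod 29)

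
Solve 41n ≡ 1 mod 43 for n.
Since 43 is prime, by Fermat 41^(-1) ≡ 41^{41} ≡ 21 mod 43. Verify: 41 × 21 = 861 ≡ 1 mod 43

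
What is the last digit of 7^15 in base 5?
Using Fermat: 7^{4} ≡ 1 (mod 5). 15 ≡ 3 (mod 4). So 7^{15} ≡ 7^{3} ≡ 3 (mod 5)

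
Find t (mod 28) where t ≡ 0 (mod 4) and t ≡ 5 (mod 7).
M = 4 × 7 = 28. M₁ = 7, y₁ ≡ 3 (mod 4). M₂ = 4, y₂ ≡ 2 (mod 7). t = 0×7×3 + 5×4×2 ≡ 12 (mod 28)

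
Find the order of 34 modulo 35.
Powers of 34 mod 35: 34^1≡34, 34^2≡1. ord_35(34) = 2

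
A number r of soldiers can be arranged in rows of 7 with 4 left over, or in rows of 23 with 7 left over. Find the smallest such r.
M = 7 × 23 = 161. M₁ = 23, y₁ ≡ 4 mod 7. M₂ = 7, y₂ ≡ 10 mod 23. r = 4×23×4 + 7×7×10 ≡ 53 mod 161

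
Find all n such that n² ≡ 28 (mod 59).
The square roots of 28 mod 59 are 21 and 38. Verify: 21² = 441 ≡ 28 (mod 59)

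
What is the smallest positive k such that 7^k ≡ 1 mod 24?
Powers of 7 mod 24: 7^1≡7, 7^2≡1. So the order of 7 is 2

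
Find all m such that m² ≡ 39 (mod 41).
The square roots of 39 mod 41 are 11 and 30. Verify: 11² = 121 ≡ 39 (mod 41)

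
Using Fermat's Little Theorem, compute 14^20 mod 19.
By Fermat: 14^{18} ≡ 1 (mod 19). So 14^{20} = 14^{18} · 14^{2} ≡ 14^{2} ≡ 6 (mod 19)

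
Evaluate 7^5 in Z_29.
By repeated squaring mod 29: 7^{1}≡7, 7^{2}≡20, 7^{4}≡23. Then 7^{5} = 7^{4+1} ≡ 23 × 7 ≡ 16 mod 29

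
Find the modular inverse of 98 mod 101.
Since 101 is prime, by Fermat 98^(-1) ≡ 98^{99} ≡ 67 mod 101. Verify: 98 × 67 = 6566 ≡ 1 mod 101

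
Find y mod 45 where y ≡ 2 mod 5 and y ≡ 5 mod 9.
M = 5 × 9 = 45. M₁ = 9, y₁ ≡ 4 mod 5. M₂ = 5, y₂ ≡ 2 mod 9. y = 2×9×4 + 5×5×2 ≡ 32 mod 45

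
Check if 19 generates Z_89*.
ord_89(19) divides 88. For each prime q|88: 19^{44}≡88, 19^{8}≡2, none ≡ 1. So 19 has order 88 and is a primitive root mod 89.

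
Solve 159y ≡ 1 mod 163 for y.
Since 163 is prime, by Fermat 159^(-1) ≡ 159^{161} ≡ 122 mod 163. Verify: 159 × 122 = 19398 ≡ 1 mod 163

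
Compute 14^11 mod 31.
By repeated squaring (mod 31): 14^{1}≡14, 14^{2}≡10, 14^{4}≡7, 14^{8}≡18. Then 14^{11} = 14^{8+2+1} ≡ 18 × 10 × 14 ≡ 9 (mod 31)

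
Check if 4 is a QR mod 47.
By Euler's criterion: 4^{23} ≡ 1 mod 47. Since this equals 1, 4 is a QR.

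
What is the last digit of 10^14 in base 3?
Using Fermat: 10^{2} ≡ 1 mod 3. 14 ≡ 0 mod 2. So 10^{14} ≡ 10^{0} ≡ 1 mod 3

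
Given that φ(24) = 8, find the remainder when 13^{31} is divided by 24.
By Euler: 13^{8} ≡ 1 (mod 24) since gcd(13, 24) = 1. 31 = 3×8 + 7. So 13^{31} ≡ 13^{7} ≡ 13 (mod 24)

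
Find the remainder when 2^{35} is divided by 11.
By Fermat: 2^{10} ≡ 1 mod 11. 35 = 3×10 + 5. So 2^{35} ≡ 2^{5} ≡ 10 mod 11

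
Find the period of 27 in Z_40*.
Powers of 27 mod 40: 27^1≡27, 27^2≡9, 27^3≡3, 27^4≡1. Order = 4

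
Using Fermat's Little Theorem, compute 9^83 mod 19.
By Fermat: 9^{18} ≡ 1 (mod 19). 83 = 4×18 + 11. So 9^{83} ≡ 9^{11} ≡ 5 (mod 19)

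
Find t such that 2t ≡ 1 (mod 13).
Since 13 is prime, by Fermat 2^(-1) ≡ 2^{11} ≡ 7 (mod 13). Verify: 2 × 7 = 14 ≡ 1 (mod 13)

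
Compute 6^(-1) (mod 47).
Since 47 is prime, by Fermat 6^(-1) ≡ 6^{45} ≡ 8 (mod 47). Verify: 6 × 8 = 48 ≡ 1 (mod 47)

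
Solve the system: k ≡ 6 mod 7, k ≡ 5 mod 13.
M = 7 × 13 = 91. M₁ = 13, y₁ ≡ 6 mod 7. M₂ = 7, y₂ ≡ 2 mod 13. k = 6×13×6 + 5×7×2 ≡ 83 mod 91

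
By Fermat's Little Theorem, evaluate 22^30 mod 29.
By Fermat: 22^{28} ≡ 1 (mod 29). So 22^{30} = 22^{28} · 22^{2} ≡ 22^{2} ≡ 20 (mod 29)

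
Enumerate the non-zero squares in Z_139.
Quadratic residues modulo 139: {1, 4, 5, 6, 7, 9, 11, 13, 16, 20, 24, 25, 28, 29, 30, 31, 34, 35, 36, 37, 38, 41, 42, 44, 45, 46, 47, 49, 51, 52, 54, 55, 57, 63, 64, 65, 66, 67, 69, 71, 77, 78, 79, 80, 81, 83, 86, 89, 91, 96, 99, 100, 106, 107, 112, 113, 116, 117, 118, 120, 121, 122, 124, 125, 127, 129, 131, 136, 137}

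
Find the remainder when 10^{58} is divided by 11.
By Fermat: 10^{10} ≡ 1 (mod 11). 58 = 5×10 + 8. So 10^{58} ≡ 10^{8} ≡ 1 (mod 11)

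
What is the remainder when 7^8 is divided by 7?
By repeated squaring (mod 7): 7^{1}≡0, 7^{2}≡0, 7^{4}≡0, 7^{8}≡0. So 7^{8} ≡ 0 (mod 7)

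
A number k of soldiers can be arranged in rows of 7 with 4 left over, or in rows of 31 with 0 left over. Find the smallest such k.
M = 7 × 31 = 217. M₁ = 31, y₁ ≡ 5 (mod 7). M₂ = 7, y₂ ≡ 9 (mod 31). k = 4×31×5 + 0×7×9 ≡ 186 (mod 217)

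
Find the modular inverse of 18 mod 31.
Since 31 is prime, by Fermat 18^(-1) ≡ 18^{29} ≡ 19 (mod 31). Verify: 18 × 19 = 342 ≡ 1 (mod 31)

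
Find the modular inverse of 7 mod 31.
Since 31 is prime, by Fermat 7^(-1) ≡ 7^{29} ≡ 9 mod 31. Verify: 7 × 9 = 63 ≡ 1 mod 31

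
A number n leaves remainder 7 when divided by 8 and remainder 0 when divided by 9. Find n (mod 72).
M = 8 × 9 = 72. M₁ = 9, y₁ ≡ 1 (mod 8). M₂ = 8, y₂ ≡ 8 (mod 9). n = 7×9×1 + 0×8×8 ≡ 63 (mod 72)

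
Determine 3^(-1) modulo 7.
Since 7 is prime, by Fermat 3^(-1) ≡ 3^{5} ≡ 5 mod 7. Verify: 3 × 5 = 15 ≡ 1 mod 7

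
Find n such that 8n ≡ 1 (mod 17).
Since 17 is prime, by Fermat 8^(-1) ≡ 8^{15} ≡ 15 (mod 17). Verify: 8 × 15 = 120 ≡ 1 (mod 17)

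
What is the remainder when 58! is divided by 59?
By Wilson's theorem, (58)! ≡ -1 ≡ 58 (mod 59)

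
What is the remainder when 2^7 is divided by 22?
By repeated squaring mod 22: 2^{1}≡2, 2^{2}≡4, 2^{4}≡16. Then 2^{7} = 2^{4+2+1} ≡ 16 × 4 × 2 ≡ 18 mod 22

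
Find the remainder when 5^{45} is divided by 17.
By Fermat: 5^{16} ≡ 1 (mod 17). 45 = 2×16 + 13. So 5^{45} ≡ 5^{13} ≡ 3 (mod 17)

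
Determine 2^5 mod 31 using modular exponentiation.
By repeated squaring (mod 31): 2^{1}≡2, 2^{2}≡4, 2^{4}≡16. Then 2^{5} = 2^{4+1} ≡ 16 × 2 ≡ 1 (mod 31)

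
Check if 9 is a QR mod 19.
By Euler's criterion: 9^{9} ≡ 1 mod 19. Since this equals 1, 9 is a QR.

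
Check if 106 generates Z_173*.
106^{43} ≡ 1 mod 173 and 43 < 172, so ord_173(106) = 43 ≠ 172 and 106 is not a primitive root.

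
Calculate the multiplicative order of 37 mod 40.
Powers of 37 mod 40: 37^1≡37, 37^2≡9, 37^3≡13, 37^4≡1. Order = 4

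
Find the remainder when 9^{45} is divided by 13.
By Fermat: 9^{12} ≡ 1 (mod 13). 45 = 3×12 + 9. So 9^{45} ≡ 9^{9} ≡ 1 (mod 13)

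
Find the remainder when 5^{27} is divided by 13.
By Fermat: 5^{12} ≡ 1 (mod 13). 27 = 2×12 + 3. So 5^{27} ≡ 5^{3} ≡ 8 (mod 13)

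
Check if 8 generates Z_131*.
ord_131(8) divides 130. For each prime q|130: 8^{65}≡130, 8^{26}≡61, 8^{10}≡62, none ≡ 1. So 8 has order 130 and is a primitive root mod 131.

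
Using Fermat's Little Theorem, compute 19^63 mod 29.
By Fermat: 19^{28} ≡ 1 mod 29. 63 = 2×28 + 7. So 19^{63} ≡ 19^{7} ≡ 12 mod 29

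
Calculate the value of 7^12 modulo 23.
By repeated squaring (mod 23): 7^{1}≡7, 7^{2}≡3, 7^{4}≡9, 7^{8}≡12. Then 7^{12} = 7^{8+4} ≡ 12 × 9 ≡ 16 (mod 23)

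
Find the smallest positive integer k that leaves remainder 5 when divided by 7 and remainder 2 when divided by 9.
M = 7 × 9 = 63. M₁ = 9, y₁ ≡ 4 mod 7. M₂ = 7, y₂ ≡ 4 mod 9. k = 5×9×4 + 2×7×4 ≡ 47 mod 63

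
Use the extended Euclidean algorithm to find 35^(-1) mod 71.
Extended GCD: 35(-2) + 71(1) = 1. So 35^(-1) ≡ -2 ≡ 69 (mod 71). Verify: 35 × 69 = 2415 ≡ 1 (mod 71)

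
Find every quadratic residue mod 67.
Squares in Z_67*: {1, 4, 6, 9, 10, 14, 15, 16, 17, 19, 21, 22, 23, 24, 25, 26, 29, 33, 35, 36, 37, 39, 40, 47, 49, 54, 55, 56, 59, 60, 62, 64, 65}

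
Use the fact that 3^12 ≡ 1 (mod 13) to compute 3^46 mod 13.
By Fermat: 3^{12} ≡ 1 (mod 13). 46 = 3×12 + 10. So 3^{46} ≡ 3^{10} ≡ 3 (mod 13)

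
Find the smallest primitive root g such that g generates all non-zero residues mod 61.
g = 2. For each prime q|60: 2^{30}≡60, 2^{20}≡47, 2^{12}≡9, none ≡ 1, so ord_61(2) = 60 and 2 is a primitive root.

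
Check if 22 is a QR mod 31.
By Euler's criterion: 22^{15} ≡ 30 mod 31. Since this equals -1 (≡ 30), 22 is not a QR.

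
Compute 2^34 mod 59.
By repeated squaring mod 59: 2^{1}≡2, 2^{2}≡4, 2^{4}≡16, 2^{8}≡20, 2^{16}≡46, 2^{32}≡51. Then 2^{34} = 2^{32+2} ≡ 51 × 4 ≡ 27 mod 59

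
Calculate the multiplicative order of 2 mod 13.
Powers of 2 mod 13: 2^1≡2, 2^2≡4, 2^3≡8, 2^4≡3, 2^5≡6, 2^6≡12, 2^7≡11, 2^8≡9, 2^9≡5, 2^10≡10, 2^11≡7, 2^12≡1. Order = 12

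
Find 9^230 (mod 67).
Using Fermat: 9^{66} ≡ 1 (mod 67). 230 ≡ 32 (mod 66). So 9^{230} ≡ 9^{32} ≡ 15 (mod 67)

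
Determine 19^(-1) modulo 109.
Since 109 is prime, by Fermat 19^(-1) ≡ 19^{107} ≡ 23 (mod 109). Verify: 19 × 23 = 437 ≡ 1 (mod 109)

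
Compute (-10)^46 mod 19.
Using Fermat: (-10)^{18} ≡ 1 (mod 19). 46 ≡ 10 (mod 18). So (-10)^{46} ≡ (-10)^{10} ≡ 9 (mod 19)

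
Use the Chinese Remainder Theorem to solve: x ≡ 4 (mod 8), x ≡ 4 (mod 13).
M = 8 × 13 = 104. M₁ = 13, y₁ ≡ 5 (mod 8). M₂ = 8, y₂ ≡ 5 (mod 13). x = 4×13×5 + 4×8×5 ≡ 4 (mod 104)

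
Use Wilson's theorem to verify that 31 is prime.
(30)! mod 31 = 30. Since this equals -1 mod 31, Wilson confirms 31 is prime.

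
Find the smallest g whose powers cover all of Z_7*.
g = 3. For each prime q|6: 3^{3}≡6, 3^{2}≡2, none ≡ 1, so ord_7(3) = 6 and 3 is a primitive root.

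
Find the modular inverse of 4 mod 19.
Since 19 is prime, by Fermat 4^(-1) ≡ 4^{17} ≡ 5 mod 19. Verify: 4 × 5 = 20 ≡ 1 mod 19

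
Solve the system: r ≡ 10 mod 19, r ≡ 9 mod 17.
M = 19 × 17 = 323. M₁ = 17, y₁ ≡ 9 mod 19. M₂ = 19, y₂ ≡ 9 mod 17. r = 10×17×9 + 9×19×9 ≡ 162 mod 323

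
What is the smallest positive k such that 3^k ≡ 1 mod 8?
Powers of 3 mod 8: 3^1≡3, 3^2≡1. So the order of 3 is 2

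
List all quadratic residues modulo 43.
Quadratic residues modulo 43: {1, 4, 6, 9, 10, 11, 13, 14, 15, 16, 17, 21, 23, 24, 25, 31, 35, 36, 38, 40, 41}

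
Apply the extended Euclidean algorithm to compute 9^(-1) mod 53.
Extended GCD: 9(6) + 53(-1) = 1. So 9^(-1) ≡ 6 (mod 53). Verify: 9 × 6 = 54 ≡ 1 (mod 53)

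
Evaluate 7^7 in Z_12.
By repeated squaring (mod 12): 7^{1}≡7, 7^{2}≡1, 7^{4}≡1. Then 7^{7} = 7^{4+2+1} ≡ 1 × 1 × 7 ≡ 7 (mod 12)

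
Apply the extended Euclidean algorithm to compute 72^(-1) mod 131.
Extended GCD: 72(-20) + 131(11) = 1. So 72^(-1) ≡ -20 ≡ 111 mod 131. Verify: 72 × 111 = 7992 ≡ 1 mod 131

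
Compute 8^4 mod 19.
8^{4} = 4096 ≡ 11 mod 19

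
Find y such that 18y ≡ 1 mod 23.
Since 23 is prime, by Fermat 18^(-1) ≡ 18^{21} ≡ 9 mod 23. Verify: 18 × 9 = 162 ≡ 1 mod 23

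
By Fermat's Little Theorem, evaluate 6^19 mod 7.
By Fermat: 6^{6} ≡ 1 mod 7. 19 = 3×6 + 1. So 6^{19} ≡ 6^{1} ≡ 6 mod 7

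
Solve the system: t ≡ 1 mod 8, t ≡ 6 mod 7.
M = 8 × 7 = 56. M₁ = 7, y₁ ≡ 7 mod 8. M₂ = 8, y₂ ≡ 1 mod 7. t = 1×7×7 + 6×8×1 ≡ 41 mod 56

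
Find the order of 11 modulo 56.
Powers of 11 mod 56: 11^1≡11, 11^2≡9, 11^3≡43, 11^4≡25, 11^5≡51, 11^6≡1. ord_56(11) = 6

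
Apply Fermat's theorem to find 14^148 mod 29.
By Fermat: 14^{28} ≡ 1 mod 29. 148 = 5×28 + 8. So 14^{148} ≡ 14^{8} ≡ 23 mod 29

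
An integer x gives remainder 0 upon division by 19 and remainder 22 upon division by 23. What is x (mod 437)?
M = 19 × 23 = 437. M₁ = 23, y₁ ≡ 5 (mod 19). M₂ = 19, y₂ ≡ 17 (mod 23). x = 0×23×5 + 22×19×17 ≡ 114 (mod 437)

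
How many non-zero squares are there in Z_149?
The squaring map on Z_149* is 2-to-1, so there are (148)/2 = 74 QRs.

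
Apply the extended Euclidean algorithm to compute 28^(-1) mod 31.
Extended GCD: 28(10) + 31(-9) = 1. So 28^(-1) ≡ 10 (mod 31). Verify: 28 × 10 = 280 ≡ 1 (mod 31)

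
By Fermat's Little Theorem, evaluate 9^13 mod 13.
By Fermat: 9^{12} ≡ 1 (mod 13). So 9^{13} = 9^{12} · 9^{1} ≡ 9^{1} ≡ 9 (mod 13)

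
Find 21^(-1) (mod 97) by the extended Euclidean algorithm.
Extended GCD: 21(37) + 97(-8) = 1. So 21^(-1) ≡ 37 (mod 97). Verify: 21 × 37 = 777 ≡ 1 (mod 97)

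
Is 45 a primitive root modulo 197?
ord_197(45) divides 196. For each prime q|196: 45^{98}≡196, 45^{28}≡191, none ≡ 1. So 45 has order 196 and is a primitive root mod 197.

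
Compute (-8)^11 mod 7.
Using Fermat: (-8)^{6} ≡ 1 mod 7. 11 ≡ 5 mod 6. So (-8)^{11} ≡ (-8)^{5} ≡ 6 mod 7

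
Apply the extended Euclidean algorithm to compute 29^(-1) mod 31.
Extended GCD: 29(15) + 31(-14) = 1. So 29^(-1) ≡ 15 mod 31. Verify: 29 × 15 = 435 ≡ 1 mod 31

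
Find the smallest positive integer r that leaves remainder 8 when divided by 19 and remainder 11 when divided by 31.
M = 19 × 31 = 589. M₁ = 31, y₁ ≡ 8 (mod 19). M₂ = 19, y₂ ≡ 18 (mod 31). r = 8×31×8 + 11×19×18 ≡ 445 (mod 589)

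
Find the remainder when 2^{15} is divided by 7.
By Fermat: 2^{6} ≡ 1 mod 7. 15 = 2×6 + 3. So 2^{15} ≡ 2^{3} ≡ 1 mod 7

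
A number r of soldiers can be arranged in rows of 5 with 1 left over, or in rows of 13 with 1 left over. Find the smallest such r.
M = 5 × 13 = 65. M₁ = 13, y₁ ≡ 2 mod 5. M₂ = 5, y₂ ≡ 8 mod 13. r = 1×13×2 + 1×5×8 ≡ 1 mod 65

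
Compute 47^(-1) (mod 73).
Since 73 is prime, by Fermat 47^(-1) ≡ 47^{71} ≡ 14 (mod 73). Verify: 47 × 14 = 658 ≡ 1 (mod 73)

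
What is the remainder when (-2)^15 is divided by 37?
By repeated squaring (mod 37): (-2)^{1}≡35, (-2)^{2}≡4, (-2)^{4}≡16, (-2)^{8}≡34. Then (-2)^{15} = (-2)^{8+4+2+1} ≡ 34 × 16 × 4 × 35 ≡ 14 (mod 37)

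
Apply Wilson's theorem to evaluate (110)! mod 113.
(112)! = (110)! × (111) × (112) ≡ -1 mod 113. So (110)! ≡ -1 × [(112)(111)]^(-1) ≡ 56 mod 113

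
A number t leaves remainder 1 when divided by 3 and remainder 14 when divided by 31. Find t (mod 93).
M = 3 × 31 = 93. M₁ = 31, y₁ ≡ 1 (mod 3). M₂ = 3, y₂ ≡ 21 (mod 31). t = 1×31×1 + 14×3×21 ≡ 76 (mod 93)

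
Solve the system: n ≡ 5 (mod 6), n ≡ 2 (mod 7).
M = 6 × 7 = 42. M₁ = 7, y₁ ≡ 1 (mod 6). M₂ = 6, y₂ ≡ 6 (mod 7). n = 5×7×1 + 2×6×6 ≡ 23 (mod 42)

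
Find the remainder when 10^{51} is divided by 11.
By Fermat: 10^{10} ≡ 1 mod 11. 51 = 5×10 + 1. So 10^{51} ≡ 10^{1} ≡ 10 mod 11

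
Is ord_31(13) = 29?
Powers of 13 mod 31: 13^1≡13, 13^2≡14, 13^3≡27, 13^4≡10, 13^5≡6, 13^6≡16, 13^7≡22, 13^8≡7, 13^9≡29, 13^10≡5, 13^11≡3, 13^12≡8, 13^13≡11, 13^14≡19, 13^15≡30, 13^16≡18, 13^17≡17, 13^18≡4, 13^19≡21, 13^20≡25, 13^21≡15, 13^22≡9, 13^23≡24, 13^24≡2, 13^25≡26, 13^26≡28, 13^27≡23, 13^28≡20, 13^29≡12, 13^30≡1. 13^29≡12≢1, so ord ≠ 29. No, the actual order is 30.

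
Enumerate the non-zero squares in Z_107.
Squares in Z_107*: {1, 3, 4, 9, 10, 11, 12, 13, 14, 16, 19, 23, 25, 27, 29, 30, 33, 34, 35, 36, 37, 39, 40, 41, 42, 44, 47, 48, 49, 52, 53, 56, 57, 61, 62, 64, 69, 75, 76, 79, 81, 83, 85, 86, 87, 89, 90, 92, 99, 100, 101, 102, 105}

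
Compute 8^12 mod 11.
Using Fermat: 8^{10} ≡ 1 mod 11. 12 ≡ 2 mod 10. So 8^{12} ≡ 8^{2} ≡ 9 mod 11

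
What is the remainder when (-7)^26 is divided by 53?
By repeated squaring mod 53: (-7)^{1}≡46, (-7)^{2}≡49, (-7)^{4}≡16, (-7)^{8}≡44, (-7)^{16}≡28. Then (-7)^{26} = (-7)^{16+8+2} ≡ 28 × 44 × 49 ≡ 1 mod 53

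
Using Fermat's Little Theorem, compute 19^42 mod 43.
By Fermat's Little Theorem, 19^{42} ≡ 1 mod 43 since 43 is prime and gcd(19, 43) = 1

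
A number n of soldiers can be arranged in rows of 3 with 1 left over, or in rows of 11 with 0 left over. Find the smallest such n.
M = 3 × 11 = 33. M₁ = 11, y₁ ≡ 2 mod 3. M₂ = 3, y₂ ≡ 4 mod 11. n = 1×11×2 + 0×3×4 ≡ 22 mod 33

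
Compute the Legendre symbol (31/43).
(31/43) = 31^{21} mod 43 = 1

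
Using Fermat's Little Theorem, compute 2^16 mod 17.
By Fermat's Little Theorem, 2^{16} ≡ 1 (mod 17) since 17 is prime and gcd(2, 17) = 1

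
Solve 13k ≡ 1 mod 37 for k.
Since 37 is prime, by Fermat 13^(-1) ≡ 13^{35} ≡ 20 mod 37. Verify: 13 × 20 = 260 ≡ 1 mod 37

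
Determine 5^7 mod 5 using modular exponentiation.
By repeated squaring mod 5: 5^{1}≡0, 5^{2}≡0, 5^{4}≡0. Then 5^{7} = 5^{4+2+1} ≡ 0 × 0 × 0 ≡ 0 mod 5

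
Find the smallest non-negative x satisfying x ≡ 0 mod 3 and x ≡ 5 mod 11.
M = 3 × 11 = 33. M₁ = 11, y₁ ≡ 2 mod 3. M₂ = 3, y₂ ≡ 4 mod 11. x = 0×11×2 + 5×3×4 ≡ 27 mod 33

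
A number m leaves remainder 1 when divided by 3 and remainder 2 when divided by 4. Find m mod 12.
M = 3 × 4 = 12. M₁ = 4, y₁ ≡ 1 mod 3. M₂ = 3, y₂ ≡ 3 mod 4. m = 1×4×1 + 2×3×3 ≡ 10 mod 12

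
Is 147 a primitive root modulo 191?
147^{95} ≡ 1 (mod 191) and 95 < 190, so ord_191(147) = 95 ≠ 190 and 147 is not a primitive root.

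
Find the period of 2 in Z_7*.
Powers of 2 mod 7: 2^1≡2, 2^2≡4, 2^3≡1. Order = 3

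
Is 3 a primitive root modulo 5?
ord_5(3) divides 4. For each prime q|4: 3^{2}≡4, none ≡ 1. So 3 has order 4 and is a primitive root mod 5.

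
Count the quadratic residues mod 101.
Exactly half the non-zero residues mod a prime are QRs: (101-1)/2 = 50.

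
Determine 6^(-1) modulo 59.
Since 59 is prime, by Fermat 6^(-1) ≡ 6^{57} ≡ 10 mod 59. Verify: 6 × 10 = 60 ≡ 1 mod 59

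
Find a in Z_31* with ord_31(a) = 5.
2 has order 5 mod 31 since 2^{5} ≡ 1 (mod 31) and no smaller power works.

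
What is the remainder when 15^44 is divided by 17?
Using Fermat: 15^{16} ≡ 1 (mod 17). 44 ≡ 12 (mod 16). So 15^{44} ≡ 15^{12} ≡ 16 (mod 17)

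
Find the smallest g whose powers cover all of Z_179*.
g = 2. For each prime q|178: 2^{89}≡178, 2^{2}≡4, none ≡ 1, so ord_179(2) = 178 and 2 is a primitive root.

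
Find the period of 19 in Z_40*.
Powers of 19 mod 40: 19^1≡19, 19^2≡1. ord_40(19) = 2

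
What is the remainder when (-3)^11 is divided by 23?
By repeated squaring mod 23: (-3)^{1}≡20, (-3)^{2}≡9, (-3)^{4}≡12, (-3)^{8}≡6. Then (-3)^{11} = (-3)^{8+2+1} ≡ 6 × 9 × 20 ≡ 22 mod 23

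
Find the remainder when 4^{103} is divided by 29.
By Fermat: 4^{28} ≡ 1 (mod 29). 103 = 3×28 + 19. So 4^{103} ≡ 4^{19} ≡ 9 (mod 29)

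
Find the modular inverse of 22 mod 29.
Since 29 is prime, by Fermat 22^(-1) ≡ 22^{27} ≡ 4 mod 29. Verify: 22 × 4 = 88 ≡ 1 mod 29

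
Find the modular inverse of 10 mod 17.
Since 17 is prime, by Fermat 10^(-1) ≡ 10^{15} ≡ 12 (mod 17). Verify: 10 × 12 = 120 ≡ 1 (mod 17)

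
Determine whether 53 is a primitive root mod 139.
ord_139(53) divides 138. For each prime q|138: 53^{69}≡138, 53^{46}≡42, 53^{6}≡64, none ≡ 1. So 53 has order 138 and is a primitive root mod 139.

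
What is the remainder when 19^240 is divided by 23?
Using Fermat: 19^{22} ≡ 1 (mod 23). 240 ≡ 20 (mod 22). So 19^{240} ≡ 19^{20} ≡ 13 (mod 23)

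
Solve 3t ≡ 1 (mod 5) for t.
Since 5 is prime, by Fermat 3^(-1) ≡ 3^{3} ≡ 2 (mod 5). Verify: 3 × 2 = 6 ≡ 1 (mod 5)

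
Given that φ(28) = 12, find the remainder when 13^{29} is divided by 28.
By Euler: 13^{12} ≡ 1 (mod 28) since gcd(13, 28) = 1. 29 = 2×12 + 5. So 13^{29} ≡ 13^{5} ≡ 13 (mod 28)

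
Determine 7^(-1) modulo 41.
Since 41 is prime, by Fermat 7^(-1) ≡ 7^{39} ≡ 6 mod 41. Verify: 7 × 6 = 42 ≡ 1 mod 41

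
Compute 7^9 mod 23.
By repeated squaring mod 23: 7^{1}≡7, 7^{2}≡3, 7^{4}≡9, 7^{8}≡12. Then 7^{9} = 7^{8+1} ≡ 12 × 7 ≡ 15 mod 23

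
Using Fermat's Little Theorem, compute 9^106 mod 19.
By Fermat: 9^{18} ≡ 1 (mod 19). 106 = 5×18 + 16. So 9^{106} ≡ 9^{16} ≡ 4 (mod 19)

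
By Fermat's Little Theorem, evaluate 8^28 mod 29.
By Fermat's Little Theorem, 8^{28} ≡ 1 mod 29 since 29 is prime and gcd(8, 29) = 1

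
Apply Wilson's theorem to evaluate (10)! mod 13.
(12)! = (10)! × (11) × (12) ≡ -1 (mod 13). So (10)! ≡ -1 × [(12)(11)]^(-1) ≡ 6 (mod 13)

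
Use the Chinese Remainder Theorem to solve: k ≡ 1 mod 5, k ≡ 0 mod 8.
M = 5 × 8 = 40. M₁ = 8, y₁ ≡ 2 mod 5. M₂ = 5, y₂ ≡ 5 mod 8. k = 1×8×2 + 0×5×5 ≡ 16 mod 40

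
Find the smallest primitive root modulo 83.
g = 2. For each prime q|82: 2^{41}≡82, 2^{2}≡4, none ≡ 1, so ord_83(2) = 82 and 2 is a primitive root.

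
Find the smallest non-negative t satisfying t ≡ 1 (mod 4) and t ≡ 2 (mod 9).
M = 4 × 9 = 36. M₁ = 9, y₁ ≡ 1 (mod 4). M₂ = 4, y₂ ≡ 7 (mod 9). t = 1×9×1 + 2×4×7 ≡ 29 (mod 36)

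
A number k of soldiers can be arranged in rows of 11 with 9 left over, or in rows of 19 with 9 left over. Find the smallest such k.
M = 11 × 19 = 209. M₁ = 19, y₁ ≡ 7 mod 11. M₂ = 11, y₂ ≡ 7 mod 19. k = 9×19×7 + 9×11×7 ≡ 9 mod 209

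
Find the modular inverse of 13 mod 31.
Since 31 is prime, by Fermat 13^(-1) ≡ 13^{29} ≡ 12 (mod 31). Verify: 13 × 12 = 156 ≡ 1 (mod 31)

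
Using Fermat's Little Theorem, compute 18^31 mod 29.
By Fermat: 18^{28} ≡ 1 mod 29. So 18^{31} = 18^{28} · 18^{3} ≡ 18^{3} ≡ 3 mod 29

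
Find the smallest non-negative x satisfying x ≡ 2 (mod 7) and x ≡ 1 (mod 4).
M = 7 × 4 = 28. M₁ = 4, y₁ ≡ 2 (mod 7). M₂ = 7, y₂ ≡ 3 (mod 4). x = 2×4×2 + 1×7×3 ≡ 9 (mod 28)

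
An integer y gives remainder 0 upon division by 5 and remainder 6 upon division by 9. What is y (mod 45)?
M = 5 × 9 = 45. M₁ = 9, y₁ ≡ 4 (mod 5). M₂ = 5, y₂ ≡ 2 (mod 9). y = 0×9×4 + 6×5×2 ≡ 15 (mod 45)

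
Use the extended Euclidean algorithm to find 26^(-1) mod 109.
Extended GCD: 26(21) + 109(-5) = 1. So 26^(-1) ≡ 21 (mod 109). Verify: 26 × 21 = 546 ≡ 1 (mod 109)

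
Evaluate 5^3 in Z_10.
5^{3} = 125 ≡ 5 mod 10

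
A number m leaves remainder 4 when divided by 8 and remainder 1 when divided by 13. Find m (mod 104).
M = 8 × 13 = 104. M₁ = 13, y₁ ≡ 5 (mod 8). M₂ = 8, y₂ ≡ 5 (mod 13). m = 4×13×5 + 1×8×5 ≡ 92 (mod 104)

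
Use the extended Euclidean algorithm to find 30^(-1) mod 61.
Extended GCD: 30(-2) + 61(1) = 1. So 30^(-1) ≡ -2 ≡ 59 (mod 61). Verify: 30 × 59 = 1770 ≡ 1 (mod 61)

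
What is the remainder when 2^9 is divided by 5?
Using Fermat: 2^{4} ≡ 1 (mod 5). 9 ≡ 1 (mod 4). So 2^{9} ≡ 2^{1} ≡ 2 (mod 5)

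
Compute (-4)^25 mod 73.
By repeated squaring mod 73: (-4)^{1}≡69, (-4)^{2}≡16, (-4)^{4}≡37, (-4)^{8}≡55, (-4)^{16}≡32. Then (-4)^{25} = (-4)^{16+8+1} ≡ 32 × 55 × 69 ≡ 41 mod 73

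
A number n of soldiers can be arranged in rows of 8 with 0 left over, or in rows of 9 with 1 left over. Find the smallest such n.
M = 8 × 9 = 72. M₁ = 9, y₁ ≡ 1 (mod 8). M₂ = 8, y₂ ≡ 8 (mod 9). n = 0×9×1 + 1×8×8 ≡ 64 (mod 72)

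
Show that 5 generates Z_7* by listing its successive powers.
5^1, 5^2, ..., 5^{6} mod 7: [5, 4, 6, 2, 3, 1]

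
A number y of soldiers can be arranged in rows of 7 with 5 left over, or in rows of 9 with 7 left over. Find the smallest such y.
M = 7 × 9 = 63. M₁ = 9, y₁ ≡ 4 mod 7. M₂ = 7, y₂ ≡ 4 mod 9. y = 5×9×4 + 7×7×4 ≡ 61 mod 63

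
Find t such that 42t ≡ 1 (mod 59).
Since 59 is prime, by Fermat 42^(-1) ≡ 42^{57} ≡ 52 (mod 59). Verify: 42 × 52 = 2184 ≡ 1 (mod 59)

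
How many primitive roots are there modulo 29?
Number of primitive roots mod 29 = φ(p-1) = φ(28) = 12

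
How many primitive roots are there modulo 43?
There are φ(43-1) = φ(42) = 12 primitive roots modulo 43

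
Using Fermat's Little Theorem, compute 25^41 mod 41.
By Fermat: 25^{40} ≡ 1 (mod 41). So 25^{41} = 25^{40} · 25^{1} ≡ 25^{1} ≡ 25 (mod 41)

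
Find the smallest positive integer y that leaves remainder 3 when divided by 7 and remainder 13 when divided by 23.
M = 7 × 23 = 161. M₁ = 23, y₁ ≡ 4 mod 7. M₂ = 7, y₂ ≡ 10 mod 23. y = 3×23×4 + 13×7×10 ≡ 59 mod 161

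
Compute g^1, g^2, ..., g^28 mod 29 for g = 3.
3^1, 3^2, ..., 3^{28} mod 29: [3, 9, 27, 23, 11, 4, 12, 7, 21, 5, 15, 16, 19, 28, 26, 20, 2, 6, 18, 25, 17, 22, 8, 24, 14, 13, 10, 1]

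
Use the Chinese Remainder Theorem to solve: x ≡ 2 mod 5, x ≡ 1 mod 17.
M = 5 × 17 = 85. M₁ = 17, y₁ ≡ 3 mod 5. M₂ = 5, y₂ ≡ 7 mod 17. x = 2×17×3 + 1×5×7 ≡ 52 mod 85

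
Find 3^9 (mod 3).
By repeated squaring (mod 3): 3^{1}≡0, 3^{2}≡0, 3^{4}≡0, 3^{8}≡0. Then 3^{9} = 3^{8+1} ≡ 0 × 0 ≡ 0 (mod 3)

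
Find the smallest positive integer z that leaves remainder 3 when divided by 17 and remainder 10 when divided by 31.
M = 17 × 31 = 527. M₁ = 31, y₁ ≡ 11 (mod 17). M₂ = 17, y₂ ≡ 11 (mod 31). z = 3×31×11 + 10×17×11 ≡ 258 (mod 527)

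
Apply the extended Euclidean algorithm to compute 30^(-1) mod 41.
Extended GCD: 30(-15) + 41(11) = 1. So 30^(-1) ≡ -15 ≡ 26 mod 41. Verify: 30 × 26 = 780 ≡ 1 mod 41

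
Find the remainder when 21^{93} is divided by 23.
By Fermat: 21^{22} ≡ 1 (mod 23). 93 = 4×22 + 5. So 21^{93} ≡ 21^{5} ≡ 14 (mod 23)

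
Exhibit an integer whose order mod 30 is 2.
11 has order 2 mod 30 since 11^{2} ≡ 1 (mod 30) and no smaller power works.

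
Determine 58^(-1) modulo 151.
Since 151 is prime, by Fermat 58^(-1) ≡ 58^{149} ≡ 138 (mod 151). Verify: 58 × 138 = 8004 ≡ 1 (mod 151)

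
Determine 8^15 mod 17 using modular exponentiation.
By repeated squaring (mod 17): 8^{1}≡8, 8^{2}≡13, 8^{4}≡16, 8^{8}≡1. Then 8^{15} = 8^{8+4+2+1} ≡ 1 × 16 × 13 × 8 ≡ 15 (mod 17)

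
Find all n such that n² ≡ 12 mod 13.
The square roots of 12 mod 13 are 8 and 5. Verify: 8² = 64 ≡ 12 mod 13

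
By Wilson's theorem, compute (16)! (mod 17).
By Wilson's theorem, (16)! ≡ -1 ≡ 16 (mod 17)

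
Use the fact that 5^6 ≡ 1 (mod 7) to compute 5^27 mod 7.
By Fermat: 5^{6} ≡ 1 (mod 7). 27 = 4×6 + 3. So 5^{27} ≡ 5^{3} ≡ 6 (mod 7)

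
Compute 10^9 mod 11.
By repeated squaring (mod 11): 10^{1}≡10, 10^{2}≡1, 10^{4}≡1, 10^{8}≡1. Then 10^{9} = 10^{8+1} ≡ 1 × 10 ≡ 10 (mod 11)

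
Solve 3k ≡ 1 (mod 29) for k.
Since 29 is prime, by Fermat 3^(-1) ≡ 3^{27} ≡ 10 (mod 29). Verify: 3 × 10 = 30 ≡ 1 (mod 29)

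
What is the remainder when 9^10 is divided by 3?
By repeated squaring (mod 3): 9^{1}≡0, 9^{2}≡0, 9^{4}≡0, 9^{8}≡0. Then 9^{10} = 9^{8+2} ≡ 0 × 0 ≡ 0 (mod 3)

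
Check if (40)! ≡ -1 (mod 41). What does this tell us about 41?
(40)! mod 41 = 40. Since this equals -1 (mod 41), Wilson confirms 41 is prime.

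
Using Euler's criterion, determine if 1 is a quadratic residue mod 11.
By Euler's criterion: 1^{5} ≡ 1 (mod 11). Since this equals 1, 1 is a QR.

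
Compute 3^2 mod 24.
3^{2} = 9 ≡ 9 mod 24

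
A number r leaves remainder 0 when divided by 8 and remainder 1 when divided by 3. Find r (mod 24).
M = 8 × 3 = 24. M₁ = 3, y₁ ≡ 3 (mod 8). M₂ = 8, y₂ ≡ 2 (mod 3). r = 0×3×3 + 1×8×2 ≡ 16 (mod 24)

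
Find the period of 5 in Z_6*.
Powers of 5 mod 6: 5^1≡5, 5^2≡1. ord_6(5) = 2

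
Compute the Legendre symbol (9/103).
(9/103) = 9^{51} mod 103 = 1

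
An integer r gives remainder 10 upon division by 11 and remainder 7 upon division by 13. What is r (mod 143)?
M = 11 × 13 = 143. M₁ = 13, y₁ ≡ 6 (mod 11). M₂ = 11, y₂ ≡ 6 (mod 13). r = 10×13×6 + 7×11×6 ≡ 98 (mod 143)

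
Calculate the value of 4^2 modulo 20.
4^{2} = 16 ≡ 16 mod 20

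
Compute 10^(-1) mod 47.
Since 47 is prime, by Fermat 10^(-1) ≡ 10^{45} ≡ 33 mod 47. Verify: 10 × 33 = 330 ≡ 1 mod 47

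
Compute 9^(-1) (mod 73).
Since 73 is prime, by Fermat 9^(-1) ≡ 9^{71} ≡ 65 (mod 73). Verify: 9 × 65 = 585 ≡ 1 (mod 73)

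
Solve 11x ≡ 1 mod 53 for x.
Since 53 is prime, by Fermat 11^(-1) ≡ 11^{51} ≡ 29 mod 53. Verify: 11 × 29 = 319 ≡ 1 mod 53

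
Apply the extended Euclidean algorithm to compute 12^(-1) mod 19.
Extended GCD: 12(8) + 19(-5) = 1. So 12^(-1) ≡ 8 mod 19. Verify: 12 × 8 = 96 ≡ 1 mod 19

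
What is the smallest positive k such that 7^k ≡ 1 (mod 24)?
Powers of 7 mod 24: 7^1≡7, 7^2≡1. ord_24(7) = 2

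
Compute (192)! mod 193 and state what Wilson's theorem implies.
(192)! mod 193 = 192. Since this equals -1 mod 193, Wilson confirms 193 is prime.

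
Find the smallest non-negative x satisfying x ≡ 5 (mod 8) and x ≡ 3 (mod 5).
M = 8 × 5 = 40. M₁ = 5, y₁ ≡ 5 (mod 8). M₂ = 8, y₂ ≡ 2 (mod 5). x = 5×5×5 + 3×8×2 ≡ 13 (mod 40)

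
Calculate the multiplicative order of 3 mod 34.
Powers of 3 mod 34: 3^1≡3, 3^2≡9, 3^3≡27, 3^4≡13, 3^5≡5, 3^6≡15, 3^7≡11, 3^8≡33, 3^9≡31, 3^10≡25, 3^11≡7, 3^12≡21, 3^13≡29, 3^14≡19, 3^15≡23, 3^16≡1. ord_34(3) = 16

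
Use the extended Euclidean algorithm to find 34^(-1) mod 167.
Extended GCD: 34(-54) + 167(11) = 1. So 34^(-1) ≡ -54 ≡ 113 (mod 167). Verify: 34 × 113 = 3842 ≡ 1 (mod 167)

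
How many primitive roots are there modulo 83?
A prime p has φ(p-1) primitive roots; here φ(82) = 40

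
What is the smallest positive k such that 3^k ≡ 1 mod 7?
Powers of 3 mod 7: 3^1≡3, 3^2≡2, 3^3≡6, 3^4≡4, 3^5≡5, 3^6≡1. So the order of 3 is 6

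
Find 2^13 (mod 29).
By repeated squaring (mod 29): 2^{1}≡2, 2^{2}≡4, 2^{4}≡16, 2^{8}≡24. Then 2^{13} = 2^{8+4+1} ≡ 24 × 16 × 2 ≡ 14 (mod 29)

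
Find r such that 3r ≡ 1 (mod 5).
Since 5 is prime, by Fermat 3^(-1) ≡ 3^{3} ≡ 2 (mod 5). Verify: 3 × 2 = 6 ≡ 1 (mod 5)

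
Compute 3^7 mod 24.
By repeated squaring mod 24: 3^{1}≡3, 3^{2}≡9, 3^{4}≡9. Then 3^{7} = 3^{4+2+1} ≡ 9 × 9 × 3 ≡ 3 mod 24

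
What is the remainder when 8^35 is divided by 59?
By repeated squaring mod 59: 8^{1}≡8, 8^{2}≡5, 8^{4}≡25, 8^{8}≡35, 8^{16}≡45, 8^{32}≡19. Then 8^{35} = 8^{32+2+1} ≡ 19 × 5 × 8 ≡ 52 mod 59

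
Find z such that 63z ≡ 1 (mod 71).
Since 71 is prime, by Fermat 63^(-1) ≡ 63^{69} ≡ 62 (mod 71). Verify: 63 × 62 = 3906 ≡ 1 (mod 71)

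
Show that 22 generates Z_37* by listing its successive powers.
22^1, 22^2, ..., 22^{36} mod 37: [22, 3, 29, 9, 13, 27, 2, 7, 6, 21, 18, 26, 17, 4, 14, 12, 5, 36, 15, 34, 8, 28, 24, 10, 35, 30, 31, 16, 19, 11, 20, 33, 23, 25, 32, 1]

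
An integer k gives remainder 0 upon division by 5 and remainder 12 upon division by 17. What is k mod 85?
M = 5 × 17 = 85. M₁ = 17, y₁ ≡ 3 mod 5. M₂ = 5, y₂ ≡ 7 mod 17. k = 0×17×3 + 12×5×7 ≡ 80 mod 85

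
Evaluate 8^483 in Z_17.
Using Fermat: 8^{16} ≡ 1 (mod 17). 483 ≡ 3 (mod 16). So 8^{483} ≡ 8^{3} ≡ 2 (mod 17)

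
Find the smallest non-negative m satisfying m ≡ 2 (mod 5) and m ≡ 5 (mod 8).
M = 5 × 8 = 40. M₁ = 8, y₁ ≡ 2 (mod 5). M₂ = 5, y₂ ≡ 5 (mod 8). m = 2×8×2 + 5×5×5 ≡ 37 (mod 40)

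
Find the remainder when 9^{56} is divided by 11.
By Fermat: 9^{10} ≡ 1 (mod 11). 56 = 5×10 + 6. So 9^{56} ≡ 9^{6} ≡ 9 (mod 11)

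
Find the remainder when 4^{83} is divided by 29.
By Fermat: 4^{28} ≡ 1 mod 29. 83 = 2×28 + 27. So 4^{83} ≡ 4^{27} ≡ 22 mod 29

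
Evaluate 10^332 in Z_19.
Using Fermat: 10^{18} ≡ 1 mod 19. 332 ≡ 8 mod 18. So 10^{332} ≡ 10^{8} ≡ 17 mod 19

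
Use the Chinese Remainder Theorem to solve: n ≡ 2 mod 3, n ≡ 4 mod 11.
M = 3 × 11 = 33. M₁ = 11, y₁ ≡ 2 mod 3. M₂ = 3, y₂ ≡ 4 mod 11. n = 2×11×2 + 4×3×4 ≡ 26 mod 33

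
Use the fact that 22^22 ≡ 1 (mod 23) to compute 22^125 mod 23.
By Fermat: 22^{22} ≡ 1 (mod 23). 125 = 5×22 + 15. So 22^{125} ≡ 22^{15} ≡ 22 (mod 23)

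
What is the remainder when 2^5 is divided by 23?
By repeated squaring mod 23: 2^{1}≡2, 2^{2}≡4, 2^{4}≡16. Then 2^{5} = 2^{4+1} ≡ 16 × 2 ≡ 9 mod 23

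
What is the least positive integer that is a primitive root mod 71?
g = 7. For each prime q|70: 7^{35}≡70, 7^{14}≡54, 7^{10}≡45, none ≡ 1, so ord_71(7) = 70 and 7 is a primitive root.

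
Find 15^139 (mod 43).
Using Fermat: 15^{42} ≡ 1 (mod 43). 139 ≡ 13 (mod 42). So 15^{139} ≡ 15^{13} ≡ 9 (mod 43)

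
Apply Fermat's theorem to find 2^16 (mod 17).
By Fermat's Little Theorem, 2^{16} ≡ 1 (mod 17) since 17 is prime and gcd(2, 17) = 1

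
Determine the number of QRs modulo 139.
Exactly half the non-zero residues mod a prime are QRs: (139-1)/2 = 69.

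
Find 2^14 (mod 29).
By repeated squaring (mod 29): 2^{1}≡2, 2^{2}≡4, 2^{4}≡16, 2^{8}≡24. Then 2^{14} = 2^{8+4+2} ≡ 24 × 16 × 4 ≡ 28 (mod 29)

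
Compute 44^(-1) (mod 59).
Since 59 is prime, by Fermat 44^(-1) ≡ 44^{57} ≡ 55 (mod 59). Verify: 44 × 55 = 2420 ≡ 1 (mod 59)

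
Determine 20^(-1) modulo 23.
Since 23 is prime, by Fermat 20^(-1) ≡ 20^{21} ≡ 15 mod 23. Verify: 20 × 15 = 300 ≡ 1 mod 23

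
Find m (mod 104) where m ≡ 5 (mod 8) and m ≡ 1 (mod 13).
M = 8 × 13 = 104. M₁ = 13, y₁ ≡ 5 (mod 8). M₂ = 8, y₂ ≡ 5 (mod 13). m = 5×13×5 + 1×8×5 ≡ 53 (mod 104)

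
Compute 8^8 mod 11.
By repeated squaring (mod 11): 8^{1}≡8, 8^{2}≡9, 8^{4}≡4, 8^{8}≡5. So 8^{8} ≡ 5 (mod 11)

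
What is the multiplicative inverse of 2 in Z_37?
Since 37 is prime, by Fermat 2^(-1) ≡ 2^{35} ≡ 19 mod 37. Verify: 2 × 19 = 38 ≡ 1 mod 37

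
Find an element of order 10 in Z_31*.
15 has order 10 mod 31 since 15^{10} ≡ 1 (mod 31) and no smaller power works.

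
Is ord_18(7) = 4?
Powers of 7 mod 18: 7^1≡7, 7^2≡13, 7^3≡1. Already 7^3≡1, so the order is 3 < 4. No, the actual order is 3.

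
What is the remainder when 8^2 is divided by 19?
8^{2} = 64 ≡ 7 (mod 19)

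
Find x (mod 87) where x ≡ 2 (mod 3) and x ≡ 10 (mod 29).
M = 3 × 29 = 87. M₁ = 29, y₁ ≡ 2 (mod 3). M₂ = 3, y₂ ≡ 10 (mod 29). x = 2×29×2 + 10×3×10 ≡ 68 (mod 87)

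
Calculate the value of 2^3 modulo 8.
2^{3} = 8 ≡ 0 mod 8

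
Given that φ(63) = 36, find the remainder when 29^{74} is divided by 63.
By Euler: 29^{36} ≡ 1 mod 63 since gcd(29, 63) = 1. 74 = 2×36 + 2. So 29^{74} ≡ 29^{2} ≡ 22 mod 63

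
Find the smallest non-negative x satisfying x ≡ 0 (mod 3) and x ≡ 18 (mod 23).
M = 3 × 23 = 69. M₁ = 23, y₁ ≡ 2 (mod 3). M₂ = 3, y₂ ≡ 8 (mod 23). x = 0×23×2 + 18×3×8 ≡ 18 (mod 69)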